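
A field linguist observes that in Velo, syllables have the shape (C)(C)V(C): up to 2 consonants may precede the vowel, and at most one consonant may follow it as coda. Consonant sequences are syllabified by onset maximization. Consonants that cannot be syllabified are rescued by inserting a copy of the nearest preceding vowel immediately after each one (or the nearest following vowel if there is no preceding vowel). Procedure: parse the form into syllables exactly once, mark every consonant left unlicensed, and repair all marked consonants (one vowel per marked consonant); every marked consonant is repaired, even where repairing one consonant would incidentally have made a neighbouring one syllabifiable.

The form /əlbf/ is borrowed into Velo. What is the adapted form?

Under (C)(C)V(C), the unsyllabifiable consonants are /b/, /f/ (at most one coda consonant is licensed; onsets may contain at most 2 consonants).
Epenthesis after each stranded consonant: /b/ → /bə/, /f/ → /fə/.

əlbəfə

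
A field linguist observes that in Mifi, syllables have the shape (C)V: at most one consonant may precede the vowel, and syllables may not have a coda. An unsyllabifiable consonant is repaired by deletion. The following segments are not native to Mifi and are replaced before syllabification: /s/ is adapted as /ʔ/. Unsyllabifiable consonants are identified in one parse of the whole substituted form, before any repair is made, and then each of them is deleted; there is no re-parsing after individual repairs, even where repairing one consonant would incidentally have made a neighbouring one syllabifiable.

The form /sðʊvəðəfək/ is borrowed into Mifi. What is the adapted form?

Substitution: /s/ → /ʔ/, giving /ʔðʊvəðəfək/.
The consonants /ʔ/, /k/ cannot be parsed into a legal (C)V syllable (no codas are permitted; onsets are limited to one consonant).
Deletion applies to /ʔ/, /k/.

ðʊvəðəfə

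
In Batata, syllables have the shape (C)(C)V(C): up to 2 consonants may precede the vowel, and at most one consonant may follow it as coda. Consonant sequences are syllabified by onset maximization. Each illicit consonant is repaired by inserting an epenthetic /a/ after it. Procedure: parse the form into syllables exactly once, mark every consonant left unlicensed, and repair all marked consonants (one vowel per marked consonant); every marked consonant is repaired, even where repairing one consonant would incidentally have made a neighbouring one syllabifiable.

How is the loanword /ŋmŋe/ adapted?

Syllabifying with onset maximization leaves /ŋ/ stranded (at most one coda consonant is licensed; onsets may contain at most 2 consonants).
Each unlicensed consonant becomes the onset of a new syllable: /ŋ/ → /ŋa/.

ŋamŋe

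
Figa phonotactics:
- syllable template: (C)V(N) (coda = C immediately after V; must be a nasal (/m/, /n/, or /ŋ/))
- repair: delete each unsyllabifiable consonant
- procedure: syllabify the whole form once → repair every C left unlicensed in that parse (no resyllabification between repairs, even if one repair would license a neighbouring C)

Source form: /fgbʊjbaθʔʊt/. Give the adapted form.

Under (C)V(N), the unsyllabifiable consonants are /f/, /g/, /j/, /θ/, /t/ (only a nasal (/m/, /n/, or /ŋ/) is licensed in coda position; onsets are limited to one consonant).
Each unlicensed consonant is deleted: /f/, /g/, /j/, /θ/, /t/.

bʊbaʔʊ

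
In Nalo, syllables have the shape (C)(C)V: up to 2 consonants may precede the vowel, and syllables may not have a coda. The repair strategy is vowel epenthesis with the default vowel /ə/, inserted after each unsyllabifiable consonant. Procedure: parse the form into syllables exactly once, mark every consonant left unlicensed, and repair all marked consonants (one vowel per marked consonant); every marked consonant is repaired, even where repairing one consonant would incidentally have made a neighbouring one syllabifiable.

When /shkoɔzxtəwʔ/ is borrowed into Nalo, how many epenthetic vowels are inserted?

The unsyllabifiable consonants are /s/, /z/, /w/, /ʔ/; each receives one epenthetic vowel.

4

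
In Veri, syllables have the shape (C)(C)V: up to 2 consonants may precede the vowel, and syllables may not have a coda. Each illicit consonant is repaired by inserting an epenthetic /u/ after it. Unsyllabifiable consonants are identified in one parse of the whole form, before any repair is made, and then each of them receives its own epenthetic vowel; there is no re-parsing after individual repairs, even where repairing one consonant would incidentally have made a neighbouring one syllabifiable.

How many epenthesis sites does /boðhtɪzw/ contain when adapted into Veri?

The unsyllabifiable consonants are /ð/, /z/, /w/; each receives one epenthetic vowel.

3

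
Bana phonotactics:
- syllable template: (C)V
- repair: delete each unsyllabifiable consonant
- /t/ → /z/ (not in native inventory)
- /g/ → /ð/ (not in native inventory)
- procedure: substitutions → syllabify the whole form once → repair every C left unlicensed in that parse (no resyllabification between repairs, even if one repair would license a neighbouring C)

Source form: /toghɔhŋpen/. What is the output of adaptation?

Substitution: /t/ → /z/, /g/ → /ð/, giving /zoðhɔhŋpen/.
The consonants /ð/, /h/, /ŋ/, /n/ cannot be parsed into a legal (C)V syllable (no codas are permitted; onsets are limited to one consonant).
Deletion applies to /ð/, /h/, /ŋ/, /n/.

zohɔpe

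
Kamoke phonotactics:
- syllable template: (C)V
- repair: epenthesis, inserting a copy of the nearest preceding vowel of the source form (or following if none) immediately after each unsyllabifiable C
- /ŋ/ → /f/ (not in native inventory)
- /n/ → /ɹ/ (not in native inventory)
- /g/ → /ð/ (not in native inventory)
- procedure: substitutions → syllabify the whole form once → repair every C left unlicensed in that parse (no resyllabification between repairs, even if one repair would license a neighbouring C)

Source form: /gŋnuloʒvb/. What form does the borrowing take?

ðufuɹuloʒovobo

Substitution: /g/ → /ð/, /ŋ/ → /f/, /n/ → /ɹ/, giving /ðfɹuloʒvb/.
The consonants /ð/, /f/, /ʒ/, /v/, /b/ cannot be parsed into a legal (C)V syllable (no codas are permitted; onsets are limited to one consonant).
Inserting the epenthetic vowel yields /ð/ → /ðu/, /f/ → /fu/, /ʒ/ → /ʒo/, /v/ → /vo/, /b/ → /bo/.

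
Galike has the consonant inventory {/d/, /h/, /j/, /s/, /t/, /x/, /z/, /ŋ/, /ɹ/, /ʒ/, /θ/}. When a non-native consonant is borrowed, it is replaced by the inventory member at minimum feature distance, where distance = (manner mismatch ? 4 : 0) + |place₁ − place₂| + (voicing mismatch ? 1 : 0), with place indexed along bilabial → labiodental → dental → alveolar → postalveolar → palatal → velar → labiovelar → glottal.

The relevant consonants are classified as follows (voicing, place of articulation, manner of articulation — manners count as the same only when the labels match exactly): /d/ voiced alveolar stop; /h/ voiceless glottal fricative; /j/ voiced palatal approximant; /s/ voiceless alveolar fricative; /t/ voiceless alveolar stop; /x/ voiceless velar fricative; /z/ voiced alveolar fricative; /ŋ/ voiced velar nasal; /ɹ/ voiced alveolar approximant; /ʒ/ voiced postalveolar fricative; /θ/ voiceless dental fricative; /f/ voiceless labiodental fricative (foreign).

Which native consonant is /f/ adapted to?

/θ/ is closest: same manner (fricative), place distance 1 (labiodental→dental), same voicing; total 1. Next closest is /s/ at distance 2.

θ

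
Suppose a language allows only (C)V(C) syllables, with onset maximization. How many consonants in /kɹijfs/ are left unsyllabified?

The consonants /k/, /f/, /s/ cannot be parsed into a legal (C)V(C) syllable (at most one coda consonant is licensed; onsets are limited to one consonant).

3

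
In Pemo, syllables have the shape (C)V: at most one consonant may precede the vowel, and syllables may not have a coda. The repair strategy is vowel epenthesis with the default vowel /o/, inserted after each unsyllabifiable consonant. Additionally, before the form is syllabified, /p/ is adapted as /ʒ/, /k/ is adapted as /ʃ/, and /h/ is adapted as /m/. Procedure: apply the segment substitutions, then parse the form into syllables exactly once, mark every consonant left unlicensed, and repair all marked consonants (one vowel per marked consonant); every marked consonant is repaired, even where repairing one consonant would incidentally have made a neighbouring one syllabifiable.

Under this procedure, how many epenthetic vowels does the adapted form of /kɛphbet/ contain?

3

After substitution the input is /ʃɛʒmbet/.
The unsyllabifiable consonants are /ʒ/, /m/, /t/; each receives one epenthetic vowel.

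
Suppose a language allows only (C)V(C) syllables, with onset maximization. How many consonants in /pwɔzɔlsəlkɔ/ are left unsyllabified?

Syllabifying with onset maximization leaves /p/ stranded (at most one coda consonant is licensed; onsets are limited to one consonant).

1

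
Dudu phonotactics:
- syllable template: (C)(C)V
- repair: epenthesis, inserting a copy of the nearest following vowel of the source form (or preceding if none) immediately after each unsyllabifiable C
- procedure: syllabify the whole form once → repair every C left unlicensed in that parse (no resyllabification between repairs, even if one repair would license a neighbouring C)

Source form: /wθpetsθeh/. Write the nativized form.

weθpetesθehe

Under (C)(C)V, the unsyllabifiable consonants are /w/, /t/, /h/ (no codas are permitted; onsets may contain at most 2 consonants).
Inserting the epenthetic vowel yields /w/ → /we/, /t/ → /te/, /h/ → /he/.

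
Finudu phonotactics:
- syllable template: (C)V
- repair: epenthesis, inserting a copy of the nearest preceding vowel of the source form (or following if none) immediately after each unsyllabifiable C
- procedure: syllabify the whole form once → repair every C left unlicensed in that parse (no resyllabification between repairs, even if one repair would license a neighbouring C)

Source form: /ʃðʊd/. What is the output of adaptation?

The consonants /ʃ/, /d/ cannot be parsed into a legal (C)V syllable (no codas are permitted; onsets are limited to one consonant).
Epenthesis after each stranded consonant: /ʃ/ → /ʃʊ/, /d/ → /dʊ/.

ʃʊðʊdʊ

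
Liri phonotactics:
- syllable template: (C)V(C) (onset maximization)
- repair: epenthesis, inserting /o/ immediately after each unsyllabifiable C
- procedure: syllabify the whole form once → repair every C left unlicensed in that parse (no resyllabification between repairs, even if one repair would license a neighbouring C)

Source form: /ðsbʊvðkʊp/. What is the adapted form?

ðosobʊvðokʊp

The consonants /ð/, /s/, /ð/ cannot be parsed into a legal (C)V(C) syllable (at most one coda consonant is licensed; onsets are limited to one consonant).
Inserting the epenthetic vowel yields /ð/ → /ðo/, /s/ → /so/, /ð/ → /ðo/.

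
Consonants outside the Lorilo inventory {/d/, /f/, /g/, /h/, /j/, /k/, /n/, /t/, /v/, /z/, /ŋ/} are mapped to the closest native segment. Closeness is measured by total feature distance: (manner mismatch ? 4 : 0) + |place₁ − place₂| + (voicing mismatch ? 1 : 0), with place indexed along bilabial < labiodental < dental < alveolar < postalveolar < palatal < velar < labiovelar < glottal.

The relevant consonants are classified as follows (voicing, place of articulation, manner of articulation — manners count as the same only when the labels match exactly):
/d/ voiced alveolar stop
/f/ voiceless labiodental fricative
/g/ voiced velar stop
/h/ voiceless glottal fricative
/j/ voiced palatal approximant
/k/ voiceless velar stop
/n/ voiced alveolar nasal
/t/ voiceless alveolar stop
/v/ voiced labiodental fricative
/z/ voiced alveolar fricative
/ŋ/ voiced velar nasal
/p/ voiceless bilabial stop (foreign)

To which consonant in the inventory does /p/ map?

t

/t/ is closest: same manner (stop), place distance 3 (bilabial→alveolar), same voicing; total 3. Next closest is /d/ at distance 4.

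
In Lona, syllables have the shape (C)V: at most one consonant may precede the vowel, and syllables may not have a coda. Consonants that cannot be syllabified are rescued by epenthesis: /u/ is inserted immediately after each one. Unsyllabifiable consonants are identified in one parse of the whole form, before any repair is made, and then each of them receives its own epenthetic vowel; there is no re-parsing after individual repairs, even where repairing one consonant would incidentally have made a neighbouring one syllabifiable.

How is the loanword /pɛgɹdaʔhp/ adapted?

pɛguɹudaʔuhupu

Syllabifying with onset maximization leaves /g/, /ɹ/, /ʔ/, /h/, /p/ stranded (no codas are permitted; onsets are limited to one consonant).
Each unlicensed consonant becomes the onset of a new syllable: /g/ → /gu/, /ɹ/ → /ɹu/, /ʔ/ → /ʔu/, /h/ → /hu/, /p/ → /pu/.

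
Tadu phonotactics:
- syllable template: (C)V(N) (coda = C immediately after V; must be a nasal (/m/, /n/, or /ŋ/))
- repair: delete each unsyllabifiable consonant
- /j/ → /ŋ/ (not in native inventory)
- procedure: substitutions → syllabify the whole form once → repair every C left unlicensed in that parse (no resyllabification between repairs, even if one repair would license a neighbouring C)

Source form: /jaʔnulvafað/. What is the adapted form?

ŋanuvafa

Substitution: /j/ → /ŋ/, giving /ŋaʔnulvafað/.
The consonants /ʔ/, /l/, /ð/ cannot be parsed into a legal (C)V(N) syllable (only a nasal (/m/, /n/, or /ŋ/) is licensed in coda position; onsets are limited to one consonant).
Deleting the stranded consonants removes /ʔ/, /l/, /ð/.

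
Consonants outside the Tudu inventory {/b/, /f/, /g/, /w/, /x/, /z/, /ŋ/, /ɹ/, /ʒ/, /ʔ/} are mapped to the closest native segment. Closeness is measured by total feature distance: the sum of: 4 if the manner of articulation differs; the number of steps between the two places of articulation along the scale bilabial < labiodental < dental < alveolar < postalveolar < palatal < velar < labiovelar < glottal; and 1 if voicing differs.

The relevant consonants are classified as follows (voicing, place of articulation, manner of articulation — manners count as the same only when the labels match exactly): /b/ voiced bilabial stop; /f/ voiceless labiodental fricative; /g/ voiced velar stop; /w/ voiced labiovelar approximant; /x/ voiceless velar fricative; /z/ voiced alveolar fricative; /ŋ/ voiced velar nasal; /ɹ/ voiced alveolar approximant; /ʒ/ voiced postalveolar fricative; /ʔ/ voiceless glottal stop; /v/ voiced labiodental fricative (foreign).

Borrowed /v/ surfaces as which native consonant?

f

/f/ is closest: same manner (fricative), place distance 0 (labiodental→labiodental), voicing differs (+1); total 1. Next closest is /z/ at distance 2.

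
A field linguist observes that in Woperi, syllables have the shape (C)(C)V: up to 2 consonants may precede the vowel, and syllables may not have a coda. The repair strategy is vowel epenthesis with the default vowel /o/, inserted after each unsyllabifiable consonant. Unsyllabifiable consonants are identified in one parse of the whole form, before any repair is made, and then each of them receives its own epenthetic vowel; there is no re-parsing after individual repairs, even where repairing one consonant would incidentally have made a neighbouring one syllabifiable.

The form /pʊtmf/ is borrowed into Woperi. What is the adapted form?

pʊtomofo

The consonants /t/, /m/, /f/ cannot be parsed into a legal (C)(C)V syllable (no codas are permitted; onsets may contain at most 2 consonants).
Each unlicensed consonant becomes the onset of a new syllable: /t/ → /to/, /m/ → /mo/, /f/ → /fo/.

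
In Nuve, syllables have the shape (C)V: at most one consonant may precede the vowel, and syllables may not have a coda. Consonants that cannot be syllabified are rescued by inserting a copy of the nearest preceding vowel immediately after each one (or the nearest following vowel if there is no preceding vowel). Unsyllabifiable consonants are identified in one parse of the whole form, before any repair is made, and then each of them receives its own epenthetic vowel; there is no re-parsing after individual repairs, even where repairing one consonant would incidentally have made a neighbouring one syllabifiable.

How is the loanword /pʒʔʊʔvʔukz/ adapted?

pʊʒʊʔʊʔʊvʊʔukuzu

Syllabifying with onset maximization leaves /p/, /ʒ/, /ʔ/, /v/, /k/, /z/ stranded (no codas are permitted; onsets are limited to one consonant).
Inserting the epenthetic vowel yields /p/ → /pʊ/, /ʒ/ → /ʒʊ/, /ʔ/ → /ʔʊ/, /v/ → /vʊ/, /k/ → /ku/, /z/ → /zu/.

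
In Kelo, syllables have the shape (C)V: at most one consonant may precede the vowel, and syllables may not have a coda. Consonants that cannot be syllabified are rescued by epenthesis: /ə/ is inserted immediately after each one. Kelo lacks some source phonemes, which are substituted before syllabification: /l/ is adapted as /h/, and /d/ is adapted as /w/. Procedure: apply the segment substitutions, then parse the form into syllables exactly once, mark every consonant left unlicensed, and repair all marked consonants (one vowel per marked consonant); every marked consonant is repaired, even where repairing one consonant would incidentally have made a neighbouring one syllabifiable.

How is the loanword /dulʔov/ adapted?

wuhəʔovə

Substitution: /d/ → /w/, /l/ → /h/, giving /wuhʔov/.
The consonants /h/, /v/ cannot be parsed into a legal (C)V syllable (no codas are permitted; onsets are limited to one consonant).
Inserting the epenthetic vowel yields /h/ → /hə/, /v/ → /və/.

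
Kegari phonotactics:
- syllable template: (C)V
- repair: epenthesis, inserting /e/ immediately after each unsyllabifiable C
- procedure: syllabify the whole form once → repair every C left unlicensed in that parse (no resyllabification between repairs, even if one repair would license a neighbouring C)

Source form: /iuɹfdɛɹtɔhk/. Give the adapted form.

The consonants /ɹ/, /f/, /ɹ/, /h/, /k/ cannot be parsed into a legal (C)V syllable (no codas are permitted; onsets are limited to one consonant).
Inserting the epenthetic vowel yields /ɹ/ → /ɹe/, /f/ → /fe/, /ɹ/ → /ɹe/, /h/ → /he/, /k/ → /ke/.

iuɹefedɛɹetɔheke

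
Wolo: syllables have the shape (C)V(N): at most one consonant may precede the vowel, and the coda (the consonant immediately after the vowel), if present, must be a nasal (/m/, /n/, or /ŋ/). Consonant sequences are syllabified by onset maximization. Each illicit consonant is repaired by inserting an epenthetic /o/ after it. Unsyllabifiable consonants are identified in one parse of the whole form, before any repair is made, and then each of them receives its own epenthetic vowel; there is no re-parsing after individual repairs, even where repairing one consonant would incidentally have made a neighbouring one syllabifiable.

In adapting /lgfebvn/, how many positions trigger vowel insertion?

The unsyllabifiable consonants are /l/, /g/, /b/, /v/, /n/; each receives one epenthetic vowel.

5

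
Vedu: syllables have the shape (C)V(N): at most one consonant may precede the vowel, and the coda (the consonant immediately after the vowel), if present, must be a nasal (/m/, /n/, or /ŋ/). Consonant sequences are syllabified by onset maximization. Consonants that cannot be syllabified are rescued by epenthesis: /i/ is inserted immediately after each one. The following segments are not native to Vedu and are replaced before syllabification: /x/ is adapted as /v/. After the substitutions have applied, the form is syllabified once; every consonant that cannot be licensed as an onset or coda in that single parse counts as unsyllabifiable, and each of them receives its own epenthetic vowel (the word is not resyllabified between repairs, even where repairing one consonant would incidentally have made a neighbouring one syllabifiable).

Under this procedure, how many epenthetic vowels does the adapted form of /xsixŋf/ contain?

4

After substitution the input is /vsivŋf/.
The unsyllabifiable consonants are /v/, /v/, /ŋ/, /f/; each receives one epenthetic vowel.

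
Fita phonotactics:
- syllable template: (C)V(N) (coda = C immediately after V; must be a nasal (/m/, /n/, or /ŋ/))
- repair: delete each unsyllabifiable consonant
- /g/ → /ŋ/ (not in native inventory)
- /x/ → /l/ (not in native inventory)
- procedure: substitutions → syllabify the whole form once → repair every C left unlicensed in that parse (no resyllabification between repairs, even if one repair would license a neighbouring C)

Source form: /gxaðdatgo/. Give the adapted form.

Substitution: /g/ → /ŋ/, /x/ → /l/, giving /ŋlaðdatŋo/.
The consonants /ŋ/, /ð/, /t/ cannot be parsed into a legal (C)V(N) syllable (only a nasal (/m/, /n/, or /ŋ/) is licensed in coda position; onsets are limited to one consonant).
Each unlicensed consonant is deleted: /ŋ/, /ð/, /t/.

ladaŋo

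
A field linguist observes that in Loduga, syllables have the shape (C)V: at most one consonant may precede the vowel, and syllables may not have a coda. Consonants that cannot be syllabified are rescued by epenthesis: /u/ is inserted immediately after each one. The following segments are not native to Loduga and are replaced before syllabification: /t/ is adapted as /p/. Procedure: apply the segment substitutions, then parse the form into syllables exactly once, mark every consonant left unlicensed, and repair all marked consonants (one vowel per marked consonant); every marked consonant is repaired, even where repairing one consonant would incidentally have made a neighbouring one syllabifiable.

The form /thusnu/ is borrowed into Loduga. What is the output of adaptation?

puhusunu

Substitution: /t/ → /p/, giving /phusnu/.
Syllabifying with onset maximization leaves /p/, /s/ stranded (no codas are permitted; onsets are limited to one consonant).
Epenthesis after each stranded consonant: /p/ → /pu/, /s/ → /su/.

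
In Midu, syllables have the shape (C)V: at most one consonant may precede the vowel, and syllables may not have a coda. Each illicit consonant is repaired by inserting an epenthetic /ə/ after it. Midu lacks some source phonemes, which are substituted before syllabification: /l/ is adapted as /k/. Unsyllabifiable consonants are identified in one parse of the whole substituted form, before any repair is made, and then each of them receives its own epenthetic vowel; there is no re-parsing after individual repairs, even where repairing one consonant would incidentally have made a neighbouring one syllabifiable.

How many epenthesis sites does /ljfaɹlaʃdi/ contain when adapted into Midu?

4

After substitution the input is /kjfaɹkaʃdi/.
The unsyllabifiable consonants are /k/, /j/, /ɹ/, /ʃ/; each receives one epenthetic vowel.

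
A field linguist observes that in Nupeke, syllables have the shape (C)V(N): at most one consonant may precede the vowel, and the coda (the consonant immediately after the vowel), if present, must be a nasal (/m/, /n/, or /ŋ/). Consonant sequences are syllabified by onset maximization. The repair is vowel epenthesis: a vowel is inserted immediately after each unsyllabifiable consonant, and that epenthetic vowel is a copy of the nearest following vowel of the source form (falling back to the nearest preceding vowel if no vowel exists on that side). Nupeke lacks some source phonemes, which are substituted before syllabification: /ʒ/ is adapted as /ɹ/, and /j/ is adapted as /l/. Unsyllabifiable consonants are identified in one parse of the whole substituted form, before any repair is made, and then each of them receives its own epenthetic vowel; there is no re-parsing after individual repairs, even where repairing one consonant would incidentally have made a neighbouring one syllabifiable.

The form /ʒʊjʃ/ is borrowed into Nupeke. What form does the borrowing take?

Substitution: /ʒ/ → /ɹ/, /j/ → /l/, giving /ɹʊlʃ/.
The consonants /l/, /ʃ/ cannot be parsed into a legal (C)V(N) syllable (only a nasal (/m/, /n/, or /ŋ/) is licensed in coda position; onsets are limited to one consonant).
Epenthesis after each stranded consonant: /l/ → /lʊ/, /ʃ/ → /ʃʊ/.

ɹʊlʊʃʊ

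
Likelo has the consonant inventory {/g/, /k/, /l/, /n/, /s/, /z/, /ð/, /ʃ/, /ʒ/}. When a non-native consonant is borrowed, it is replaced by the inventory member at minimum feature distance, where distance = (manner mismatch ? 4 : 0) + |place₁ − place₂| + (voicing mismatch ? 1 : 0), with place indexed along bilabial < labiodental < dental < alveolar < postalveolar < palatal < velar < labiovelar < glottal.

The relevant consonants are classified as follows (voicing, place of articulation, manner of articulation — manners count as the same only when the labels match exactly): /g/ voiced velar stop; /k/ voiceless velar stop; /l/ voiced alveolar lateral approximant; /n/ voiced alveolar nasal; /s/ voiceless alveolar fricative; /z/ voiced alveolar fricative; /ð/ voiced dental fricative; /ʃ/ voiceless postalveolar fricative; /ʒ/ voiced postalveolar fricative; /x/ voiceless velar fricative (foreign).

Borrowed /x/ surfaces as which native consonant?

/ʃ/ is closest: same manner (fricative), place distance 2 (velar→postalveolar), same voicing; total 2. Next closest is /s/ at distance 3.

ʃ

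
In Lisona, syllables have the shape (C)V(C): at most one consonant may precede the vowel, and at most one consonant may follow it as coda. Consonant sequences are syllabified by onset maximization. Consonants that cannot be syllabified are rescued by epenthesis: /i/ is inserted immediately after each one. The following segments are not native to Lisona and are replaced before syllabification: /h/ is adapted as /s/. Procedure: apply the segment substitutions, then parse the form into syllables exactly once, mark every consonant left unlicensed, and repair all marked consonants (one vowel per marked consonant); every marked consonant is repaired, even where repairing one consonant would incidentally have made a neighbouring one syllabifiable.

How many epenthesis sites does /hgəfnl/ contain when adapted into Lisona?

After substitution the input is /sgəfnl/.
The unsyllabifiable consonants are /s/, /n/, /l/; each receives one epenthetic vowel.

3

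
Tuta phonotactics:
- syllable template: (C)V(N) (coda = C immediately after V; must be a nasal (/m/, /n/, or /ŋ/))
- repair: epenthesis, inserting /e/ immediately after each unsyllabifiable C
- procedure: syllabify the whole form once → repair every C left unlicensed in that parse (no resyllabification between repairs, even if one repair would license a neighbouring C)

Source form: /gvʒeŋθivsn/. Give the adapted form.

Under (C)V(N), the unsyllabifiable consonants are /g/, /v/, /v/, /s/, /n/ (only a nasal (/m/, /n/, or /ŋ/) is licensed in coda position; onsets are limited to one consonant).
Inserting the epenthetic vowel yields /g/ → /ge/, /v/ → /ve/, /v/ → /ve/, /s/ → /se/, /n/ → /ne/.

geveʒeŋθivesene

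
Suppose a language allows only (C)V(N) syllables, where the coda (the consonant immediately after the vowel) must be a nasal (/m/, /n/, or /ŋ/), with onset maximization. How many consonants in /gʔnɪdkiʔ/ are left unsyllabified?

4

Under (C)V(N), the unsyllabifiable consonants are /g/, /ʔ/, /d/, /ʔ/ (only a nasal (/m/, /n/, or /ŋ/) is licensed in coda position; onsets are limited to one consonant).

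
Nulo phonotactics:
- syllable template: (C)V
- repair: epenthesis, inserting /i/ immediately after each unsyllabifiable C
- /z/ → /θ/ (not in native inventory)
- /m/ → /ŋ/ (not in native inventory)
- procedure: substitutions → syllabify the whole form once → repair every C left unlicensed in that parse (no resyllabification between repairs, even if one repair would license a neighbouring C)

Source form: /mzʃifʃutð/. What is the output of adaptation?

Substitution: /m/ → /ŋ/, /z/ → /θ/, giving /ŋθʃifʃutð/.
Under (C)V, the unsyllabifiable consonants are /ŋ/, /θ/, /f/, /t/, /ð/ (no codas are permitted; onsets are limited to one consonant).
Inserting the epenthetic vowel yields /ŋ/ → /ŋi/, /θ/ → /θi/, /f/ → /fi/, /t/ → /ti/, /ð/ → /ði/.

ŋiθiʃifiʃutiði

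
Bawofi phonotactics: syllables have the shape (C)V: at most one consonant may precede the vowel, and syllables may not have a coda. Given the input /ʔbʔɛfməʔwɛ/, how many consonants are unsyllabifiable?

Syllabifying with onset maximization leaves /ʔ/, /b/, /f/, /ʔ/ stranded (no codas are permitted; onsets are limited to one consonant).

4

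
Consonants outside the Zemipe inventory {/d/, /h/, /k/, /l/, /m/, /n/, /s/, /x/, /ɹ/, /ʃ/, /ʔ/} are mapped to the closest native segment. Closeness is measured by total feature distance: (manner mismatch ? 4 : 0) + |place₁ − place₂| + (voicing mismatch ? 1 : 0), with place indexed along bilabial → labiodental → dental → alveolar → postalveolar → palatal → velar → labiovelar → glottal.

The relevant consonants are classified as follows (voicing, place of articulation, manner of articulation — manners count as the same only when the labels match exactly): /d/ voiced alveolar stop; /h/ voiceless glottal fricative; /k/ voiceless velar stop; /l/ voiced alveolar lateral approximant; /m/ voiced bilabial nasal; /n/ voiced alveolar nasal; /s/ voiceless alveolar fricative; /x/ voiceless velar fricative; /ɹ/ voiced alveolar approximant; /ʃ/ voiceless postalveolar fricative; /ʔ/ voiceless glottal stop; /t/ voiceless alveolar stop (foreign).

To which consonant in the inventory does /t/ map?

/d/ is closest: same manner (stop), place distance 0 (alveolar→alveolar), voicing differs (+1); total 1. Next closest is /k/ at distance 3.

d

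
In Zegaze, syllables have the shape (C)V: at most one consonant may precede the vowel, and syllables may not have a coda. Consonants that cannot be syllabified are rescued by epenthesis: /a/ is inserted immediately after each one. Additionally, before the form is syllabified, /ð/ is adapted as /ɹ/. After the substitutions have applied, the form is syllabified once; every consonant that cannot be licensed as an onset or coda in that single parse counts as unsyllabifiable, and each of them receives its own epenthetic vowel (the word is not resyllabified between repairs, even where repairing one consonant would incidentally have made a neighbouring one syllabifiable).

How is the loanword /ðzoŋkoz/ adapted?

ɹazoŋakoza

Substitution: /ð/ → /ɹ/, giving /ɹzoŋkoz/.
The consonants /ɹ/, /ŋ/, /z/ cannot be parsed into a legal (C)V syllable (no codas are permitted; onsets are limited to one consonant).
Epenthesis after each stranded consonant: /ɹ/ → /ɹa/, /ŋ/ → /ŋa/, /z/ → /za/.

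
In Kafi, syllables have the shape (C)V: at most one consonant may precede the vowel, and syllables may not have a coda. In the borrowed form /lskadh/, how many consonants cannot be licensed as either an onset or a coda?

4

Syllabifying with onset maximization leaves /l/, /s/, /d/, /h/ stranded (no codas are permitted; onsets are limited to one consonant).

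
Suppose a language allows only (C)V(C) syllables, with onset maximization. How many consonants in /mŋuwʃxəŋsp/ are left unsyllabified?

The consonants /m/, /ʃ/, /s/, /p/ cannot be parsed into a legal (C)V(C) syllable (at most one coda consonant is licensed; onsets are limited to one consonant).

4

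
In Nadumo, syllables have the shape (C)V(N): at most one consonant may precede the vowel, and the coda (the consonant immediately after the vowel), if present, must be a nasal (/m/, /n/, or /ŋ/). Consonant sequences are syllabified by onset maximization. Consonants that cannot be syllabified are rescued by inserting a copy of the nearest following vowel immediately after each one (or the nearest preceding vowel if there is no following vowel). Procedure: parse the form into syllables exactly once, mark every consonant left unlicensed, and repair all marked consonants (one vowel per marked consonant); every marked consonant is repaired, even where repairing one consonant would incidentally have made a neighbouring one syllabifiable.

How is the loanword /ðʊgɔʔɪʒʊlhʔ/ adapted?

ðʊgɔʔɪʒʊlʊhʊʔʊ

Syllabifying with onset maximization leaves /l/, /h/, /ʔ/ stranded (only a nasal (/m/, /n/, or /ŋ/) is licensed in coda position; onsets are limited to one consonant).
Each unlicensed consonant becomes the onset of a new syllable: /l/ → /lʊ/, /h/ → /hʊ/, /ʔ/ → /ʔʊ/.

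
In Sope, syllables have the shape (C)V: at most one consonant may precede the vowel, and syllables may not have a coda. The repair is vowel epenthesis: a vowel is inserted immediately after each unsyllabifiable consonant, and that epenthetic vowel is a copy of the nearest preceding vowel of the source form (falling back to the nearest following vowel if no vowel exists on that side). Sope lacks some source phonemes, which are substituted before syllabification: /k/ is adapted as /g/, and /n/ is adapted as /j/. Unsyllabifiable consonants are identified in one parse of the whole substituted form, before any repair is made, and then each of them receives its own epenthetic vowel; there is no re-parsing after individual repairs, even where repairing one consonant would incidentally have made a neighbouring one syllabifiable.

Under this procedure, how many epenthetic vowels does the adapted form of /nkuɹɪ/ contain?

After substitution the input is /jguɹɪ/.
The unsyllabifiable consonants are /j/; each receives one epenthetic vowel.

1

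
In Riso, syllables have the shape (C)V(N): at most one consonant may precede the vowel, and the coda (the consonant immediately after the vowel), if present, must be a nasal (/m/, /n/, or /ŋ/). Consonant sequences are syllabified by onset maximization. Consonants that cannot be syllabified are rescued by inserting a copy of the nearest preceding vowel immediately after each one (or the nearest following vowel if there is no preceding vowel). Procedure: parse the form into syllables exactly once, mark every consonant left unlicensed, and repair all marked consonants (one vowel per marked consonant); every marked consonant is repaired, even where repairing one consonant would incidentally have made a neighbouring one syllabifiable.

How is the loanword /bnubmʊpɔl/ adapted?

bunubumʊpɔlɔ

The consonants /b/, /b/, /l/ cannot be parsed into a legal (C)V(N) syllable (only a nasal (/m/, /n/, or /ŋ/) is licensed in coda position; onsets are limited to one consonant).
Each unlicensed consonant becomes the onset of a new syllable: /b/ → /bu/, /b/ → /bu/, /l/ → /lɔ/.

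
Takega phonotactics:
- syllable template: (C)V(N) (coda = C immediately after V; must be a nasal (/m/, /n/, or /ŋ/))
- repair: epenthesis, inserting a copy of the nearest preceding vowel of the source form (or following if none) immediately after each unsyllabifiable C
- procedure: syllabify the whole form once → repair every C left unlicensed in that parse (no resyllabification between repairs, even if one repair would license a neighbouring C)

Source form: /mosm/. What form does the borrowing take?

mosomo

The consonants /s/, /m/ cannot be parsed into a legal (C)V(N) syllable (only a nasal (/m/, /n/, or /ŋ/) is licensed in coda position; onsets are limited to one consonant).
Inserting the epenthetic vowel yields /s/ → /so/, /m/ → /mo/.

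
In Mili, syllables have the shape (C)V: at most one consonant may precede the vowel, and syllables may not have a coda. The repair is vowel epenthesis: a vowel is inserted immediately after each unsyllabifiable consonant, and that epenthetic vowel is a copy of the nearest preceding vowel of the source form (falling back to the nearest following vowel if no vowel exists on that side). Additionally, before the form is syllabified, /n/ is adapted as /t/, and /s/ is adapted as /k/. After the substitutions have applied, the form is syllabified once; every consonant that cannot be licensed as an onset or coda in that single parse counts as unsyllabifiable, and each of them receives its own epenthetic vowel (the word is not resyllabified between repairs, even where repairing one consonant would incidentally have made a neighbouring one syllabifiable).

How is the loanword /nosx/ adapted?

Substitution: /n/ → /t/, /s/ → /k/, giving /tokx/.
Under (C)V, the unsyllabifiable consonants are /k/, /x/ (no codas are permitted; onsets are limited to one consonant).
Epenthesis after each stranded consonant: /k/ → /ko/, /x/ → /xo/.

tokoxo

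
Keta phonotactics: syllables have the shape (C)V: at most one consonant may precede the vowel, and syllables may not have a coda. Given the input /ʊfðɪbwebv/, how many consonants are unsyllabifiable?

Under (C)V, the unsyllabifiable consonants are /f/, /b/, /b/, /v/ (no codas are permitted; onsets are limited to one consonant).

4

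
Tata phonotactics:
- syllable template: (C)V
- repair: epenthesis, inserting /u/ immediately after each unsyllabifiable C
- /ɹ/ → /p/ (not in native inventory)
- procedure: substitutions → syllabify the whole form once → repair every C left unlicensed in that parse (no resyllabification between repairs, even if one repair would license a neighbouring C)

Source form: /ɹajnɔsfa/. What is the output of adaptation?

Substitution: /ɹ/ → /p/, giving /pajnɔsfa/.
Under (C)V, the unsyllabifiable consonants are /j/, /s/ (no codas are permitted; onsets are limited to one consonant).
Epenthesis after each stranded consonant: /j/ → /ju/, /s/ → /su/.

pajunɔsufa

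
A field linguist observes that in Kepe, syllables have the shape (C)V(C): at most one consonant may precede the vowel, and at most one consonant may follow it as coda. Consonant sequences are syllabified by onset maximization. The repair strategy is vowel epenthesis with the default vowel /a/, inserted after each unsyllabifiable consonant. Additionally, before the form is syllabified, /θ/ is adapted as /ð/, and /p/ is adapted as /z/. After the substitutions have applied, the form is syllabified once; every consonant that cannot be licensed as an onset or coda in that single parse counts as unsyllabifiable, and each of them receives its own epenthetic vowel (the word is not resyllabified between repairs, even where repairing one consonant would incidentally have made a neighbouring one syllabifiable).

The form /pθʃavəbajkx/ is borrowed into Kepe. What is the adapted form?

zaðaʃavəbajkaxa

Substitution: /p/ → /z/, /θ/ → /ð/, giving /zðʃavəbajkx/.
Under (C)V(C), the unsyllabifiable consonants are /z/, /ð/, /k/, /x/ (at most one coda consonant is licensed; onsets are limited to one consonant).
Each unlicensed consonant becomes the onset of a new syllable: /z/ → /za/, /ð/ → /ða/, /k/ → /ka/, /x/ → /xa/.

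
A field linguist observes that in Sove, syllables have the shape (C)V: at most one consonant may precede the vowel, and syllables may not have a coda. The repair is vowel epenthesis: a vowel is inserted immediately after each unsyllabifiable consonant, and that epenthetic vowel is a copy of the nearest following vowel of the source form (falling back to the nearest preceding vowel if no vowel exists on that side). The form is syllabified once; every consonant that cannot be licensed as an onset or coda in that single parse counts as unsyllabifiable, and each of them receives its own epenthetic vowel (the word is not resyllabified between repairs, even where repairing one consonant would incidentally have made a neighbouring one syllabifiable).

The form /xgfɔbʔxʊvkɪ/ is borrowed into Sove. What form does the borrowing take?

xɔgɔfɔbʊʔʊxʊvɪkɪ

Under (C)V, the unsyllabifiable consonants are /x/, /g/, /b/, /ʔ/, /v/ (no codas are permitted; onsets are limited to one consonant).
Each unlicensed consonant becomes the onset of a new syllable: /x/ → /xɔ/, /g/ → /gɔ/, /b/ → /bʊ/, /ʔ/ → /ʔʊ/, /v/ → /vɪ/.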